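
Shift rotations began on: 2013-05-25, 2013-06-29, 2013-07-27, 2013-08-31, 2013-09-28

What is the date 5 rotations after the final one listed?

Every date is a Saturday; gaps 35, 28, 35, 28 days.
Each is the last Saturday of its month (at least one falls on the 29th or later, ruling out '4th Saturday').
Last Saturday of October 2013: 2013-10-26.
November 2013 ends with Saturday 2013-11-30.
December 2013 ends with Saturday 2013-12-28.
January 2014 ends with Saturday 2014-01-25.
Last Saturday of February 2014: 2014-02-22.

2014-02-22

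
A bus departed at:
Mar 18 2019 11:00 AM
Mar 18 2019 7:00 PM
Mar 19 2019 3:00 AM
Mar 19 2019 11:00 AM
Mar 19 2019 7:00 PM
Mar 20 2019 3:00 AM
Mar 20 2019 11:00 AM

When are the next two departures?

Mar 20 2019 7:00 PM, Mar 21 2019 3:00 AM

The interval is a steady 8 hours (8, 8, 8, 8, 8, 8).
Mar 20 2019 11:00 AM + 8 h = Mar 20 2019 7:00 PM.
Mar 20 2019 7:00 PM + 8 h = Mar 21 2019 3:00 AM.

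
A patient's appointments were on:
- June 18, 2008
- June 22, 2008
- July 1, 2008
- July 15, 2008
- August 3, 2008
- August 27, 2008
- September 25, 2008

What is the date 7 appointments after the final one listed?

The spacing grows by 5 each time: 4, 9, 14, 19, 24, 29 days.
Next gap: 34 days. September 25, 2008 + 34 days = October 29, 2008.
Next gap: 39 days. October 29, 2008 + 39 days = December 7, 2008.
Next gap: 44 days. December 7, 2008 + 44 days = January 20, 2009.
Next gap: 49 days. January 20, 2009 + 49 days = March 10, 2009.
Next gap: 54 days. March 10, 2009 + 54 days = May 3, 2009.
Next gap: 59 days. May 3, 2009 + 59 days = July 1, 2009.
Next gap: 64 days. July 1, 2009 + 64 days = September 3, 2009.

September 3, 2009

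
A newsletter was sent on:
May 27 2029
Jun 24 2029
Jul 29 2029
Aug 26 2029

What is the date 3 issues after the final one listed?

All Sundays; the gaps (28, 35, 28) vary with month length.
This is the last Sunday of each month.
Last Sunday of September 2029: Sep 30 2029.
Last Sunday of October 2029: Oct 28 2029.
Last Sunday of November 2029: Nov 25 2029.

Nov 25 2029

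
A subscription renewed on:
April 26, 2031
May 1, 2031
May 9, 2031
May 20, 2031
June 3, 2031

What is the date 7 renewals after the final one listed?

Gaps: 5, 8, 11, 14 days — each gap is 3 larger than the previous one.
Next gap: 17 days. June 3, 2031 + 17 days = June 20, 2031.
Next gap: 20 days. June 20, 2031 + 20 days = July 10, 2031.
Next gap: 23 days. July 10, 2031 + 23 days = August 2, 2031.
Next gap: 26 days. August 2, 2031 + 26 days = August 28, 2031.
Next gap: 29 days. August 28, 2031 + 29 days = September 26, 2031.
Next gap: 32 days. September 26, 2031 + 32 days = October 28, 2031.
Next gap: 35 days. October 28, 2031 + 35 days = December 2, 2031.

December 2, 2031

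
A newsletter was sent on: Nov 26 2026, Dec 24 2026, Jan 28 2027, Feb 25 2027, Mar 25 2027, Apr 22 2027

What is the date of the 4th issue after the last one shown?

Aug 26 2027

Gaps: 28, 35, 28, 28, 28 days — a mix of 28 and 35. Every date is a Thursday.
Each is the 4th Thursday of its month.
4th Thursday of May 2027: May 27 2027.
June 2027 — 4th Thursday is Jun 24 2027.
July 2027 — 4th Thursday is Jul 22 2027.
4th Thursday of August 2027: Aug 26 2027.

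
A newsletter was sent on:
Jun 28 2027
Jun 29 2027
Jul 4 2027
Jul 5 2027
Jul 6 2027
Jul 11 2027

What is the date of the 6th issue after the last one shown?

Jul 25 2027

Every event lands on a Monday or Tuesday or Sunday (gaps cycle 1, 5, 1, 1, 5).
So the schedule is: every Monday, Tuesday and Sunday.
The following Monday is Jul 12 2027.
Next Tuesday: Jul 13 2027.
Next Sunday: Jul 18 2027.
Next Monday: Jul 19 2027.
The following Tuesday is Jul 20 2027.
The following Sunday is Jul 25 2027.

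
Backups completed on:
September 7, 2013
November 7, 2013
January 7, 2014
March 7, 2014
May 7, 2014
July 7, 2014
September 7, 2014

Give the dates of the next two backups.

November 7, 2014; January 7, 2015

Gaps: 61, 61, 59, 61, 61, 62 days — not constant. Every event is on the 7th of the month.
Pattern: the 7th of every 2 months.
November 2014: November 7, 2014.
January 2015: January 7, 2015.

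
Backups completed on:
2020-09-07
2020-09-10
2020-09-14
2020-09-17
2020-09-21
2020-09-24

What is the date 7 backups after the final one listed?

Every event lands on a Monday or Thursday (gaps cycle 3, 4, 3, 4, 3).
So the schedule is: every Monday and Thursday.
The following Monday is 2020-09-28.
The following Thursday is 2020-10-01.
The following Monday is 2020-10-05.
Next Thursday: 2020-10-08.
Next Monday: 2020-10-12.
The following Thursday is 2020-10-15.
Next Monday: 2020-10-19.

2020-10-19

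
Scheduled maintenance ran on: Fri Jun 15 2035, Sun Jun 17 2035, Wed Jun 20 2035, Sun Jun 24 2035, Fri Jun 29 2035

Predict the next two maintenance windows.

Thu Jul 5 2035, Thu Jul 12 2035

Gaps: 2, 3, 4, 5 days — each gap is 1 larger than the previous one.
Next gap: 6 days. Fri Jun 29 2035 + 6 days = Thu Jul 5 2035.
Next gap: 7 days. Thu Jul 5 2035 + 7 days = Thu Jul 12 2035.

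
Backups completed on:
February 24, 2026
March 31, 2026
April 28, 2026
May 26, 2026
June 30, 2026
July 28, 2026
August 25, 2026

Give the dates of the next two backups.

September 29, 2026; October 27, 2026

All Tuesdays; the gaps (35, 28, 28, 35, 28, 28) vary with month length.
This is the last Tuesday of each month.
September 2026 ends with Tuesday September 29, 2026.
Last Tuesday of October 2026: October 27, 2026.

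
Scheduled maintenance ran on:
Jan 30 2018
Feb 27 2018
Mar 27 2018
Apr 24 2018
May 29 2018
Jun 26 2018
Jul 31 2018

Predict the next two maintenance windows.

Every date is a Tuesday; gaps 28, 28, 28, 35, 28, 35 days.
Each is the last Tuesday of its month (at least one falls on the 29th or later, ruling out '4th Tuesday').
Last Tuesday of August 2018: Aug 28 2018.
September 2018 ends with Tuesday Sep 25 2018.

Aug 28 2018, Sep 25 2018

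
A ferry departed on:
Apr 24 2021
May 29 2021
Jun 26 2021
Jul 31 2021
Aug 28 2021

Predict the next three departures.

Sep 25 2021, Oct 30 2021, Nov 27 2021

All Saturdays; the gaps (35, 28, 35, 28) vary with month length.
This is the last Saturday of each month.
Last Saturday of September 2021: Sep 25 2021.
Last Saturday of October 2021: Oct 30 2021.
Last Saturday of November 2021: Nov 27 2021.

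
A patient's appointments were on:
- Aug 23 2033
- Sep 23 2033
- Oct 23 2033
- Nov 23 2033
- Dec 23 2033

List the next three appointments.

Jan 23 2034, Feb 23 2034, Mar 23 2034

Gaps: 31, 30, 31, 30 days — not constant. Every event is on the 23rd of the month.
Pattern: the 23rd of each month.
Next: January 2034 → Jan 23 2034.
Next: February 2034 → Feb 23 2034.
Next: March 2034 → Mar 23 2034.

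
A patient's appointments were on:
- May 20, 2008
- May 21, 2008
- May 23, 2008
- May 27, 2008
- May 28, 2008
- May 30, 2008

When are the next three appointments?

The gap pattern 1, 2, 4, 1, 2 repeats every 3 events.
These are the Tuesdays, Wednesdays and Fridays of each week.
Next Tuesday: June 3, 2008.
Next Wednesday: June 4, 2008.
The following Friday is June 6, 2008.

June 3, 2008; June 4, 2008; June 6, 2008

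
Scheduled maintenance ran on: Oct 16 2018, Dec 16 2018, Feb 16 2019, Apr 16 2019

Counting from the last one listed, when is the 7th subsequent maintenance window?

Jun 16 2020

Each date is the 16th; the gaps (61, 62, 59) track the month lengths.
The rule is the 16th of every 2 months.
June 2019: Jun 16 2019.
August 2019: Aug 16 2019.
Next: October 2019 → Oct 16 2019.
December 2019: Dec 16 2019.
February 2020: Feb 16 2020.
Next: April 2020 → Apr 16 2020.
June 2020: Jun 16 2020.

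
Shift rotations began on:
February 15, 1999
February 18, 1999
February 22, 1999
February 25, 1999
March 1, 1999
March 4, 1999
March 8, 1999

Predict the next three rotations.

March 11, 1999; March 15, 1999; March 18, 1999

Gaps: 3, 4, 3, 4, 3, 4 days — not constant, but cyclic with period 2.
The events fall on every Monday and Thursday.
The following Thursday is March 11, 1999.
The following Monday is March 15, 1999.
The following Thursday is March 18, 1999.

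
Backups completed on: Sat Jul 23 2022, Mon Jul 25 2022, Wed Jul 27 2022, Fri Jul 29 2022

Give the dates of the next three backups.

Sun Jul 31 2022, Tue Aug 2 2022, Thu Aug 4 2022

Gaps between consecutive events: 2, 2, 2 days — a constant 2-day interval.
Fri Jul 29 2022 + 2 days = Sun Jul 31 2022.
Sun Jul 31 2022 + 2 days = Tue Aug 2 2022.
Tue Aug 2 2022 + 2 days = Thu Aug 4 2022.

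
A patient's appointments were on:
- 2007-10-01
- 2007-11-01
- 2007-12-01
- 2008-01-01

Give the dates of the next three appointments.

Gaps: 31, 30, 31 days — not constant. Every event is on the 1st of the month.
Pattern: the 1st of each month.
February 2008: 2008-02-01.
Next: March 2008 → 2008-03-01.
Next: April 2008 → 2008-04-01.

2008-02-01, 2008-03-01, 2008-04-01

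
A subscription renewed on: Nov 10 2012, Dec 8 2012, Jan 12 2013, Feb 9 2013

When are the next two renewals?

These are Saturdays at 28- or 35-day spacing (28, 35, 28).
The pattern: 2nd Saturday of the month.
2nd Saturday of March 2013: Mar 9 2013.
April 2013 — 2nd Saturday is Apr 13 2013.

Mar 9 2013, Apr 13 2013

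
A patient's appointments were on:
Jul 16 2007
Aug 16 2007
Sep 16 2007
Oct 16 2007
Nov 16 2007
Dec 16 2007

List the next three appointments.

The day-of-month is always 16 (31, 31, 30, 31, 30 days between events).
So this recurs on the 16th of each month.
January 2008: Jan 16 2008.
Next: February 2008 → Feb 16 2008.
Next: March 2008 → Mar 16 2008.

Jan 16 2008, Feb 16 2008, Mar 16 2008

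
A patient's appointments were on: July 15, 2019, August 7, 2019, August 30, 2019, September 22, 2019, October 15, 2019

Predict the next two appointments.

Every event comes 23 days after the last (23, 23, 23, 23).
October 15, 2019 + 23 days = November 7, 2019.
November 7, 2019 + 23 days = November 30, 2019.

November 7, 2019; November 30, 2019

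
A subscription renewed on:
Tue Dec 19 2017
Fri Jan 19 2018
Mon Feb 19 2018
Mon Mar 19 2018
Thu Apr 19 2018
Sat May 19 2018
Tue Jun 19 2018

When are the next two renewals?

Thu Jul 19 2018, Sun Aug 19 2018

The day-of-month is always 19 (31, 31, 28, 31, 30, 31 days between events).
So this recurs on the 19th of each month.
July 2018: Thu Jul 19 2018.
Next: August 2018 → Sun Aug 19 2018.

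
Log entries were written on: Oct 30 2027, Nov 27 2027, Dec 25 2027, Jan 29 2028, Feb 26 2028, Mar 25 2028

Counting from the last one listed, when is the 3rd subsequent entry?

Every date is a Saturday; gaps 28, 28, 35, 28, 28 days.
Each is the last Saturday of its month (at least one falls on the 29th or later, ruling out '4th Saturday').
Last Saturday of April 2028: Apr 29 2028.
May 2028 ends with Saturday May 27 2028.
June 2028 ends with Saturday Jun 24 2028.

Jun 24 2028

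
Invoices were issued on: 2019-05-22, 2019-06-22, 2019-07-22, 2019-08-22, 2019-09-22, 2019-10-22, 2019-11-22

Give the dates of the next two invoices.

Gaps: 31, 30, 31, 31, 30, 31 days — not constant. Every event is on the 22nd of the month.
Pattern: the 22nd of each month.
Next: December 2019 → 2019-12-22.
January 2020: 2020-01-22.

2019-12-22, 2020-01-22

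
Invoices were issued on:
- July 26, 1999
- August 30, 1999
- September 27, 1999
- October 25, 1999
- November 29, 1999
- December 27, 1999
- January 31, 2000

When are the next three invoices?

Every date is a Monday; gaps 35, 28, 28, 35, 28, 35 days.
Each is the last Monday of its month (at least one falls on the 29th or later, ruling out '4th Monday').
February 2000 ends with Monday February 28, 2000.
Last Monday of March 2000: March 27, 2000.
Last Monday of April 2000: April 24, 2000.

February 28, 2000; March 27, 2000; April 24, 2000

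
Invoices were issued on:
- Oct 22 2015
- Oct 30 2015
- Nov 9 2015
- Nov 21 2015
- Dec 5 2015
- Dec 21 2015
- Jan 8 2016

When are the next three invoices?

Jan 28 2016, Feb 19 2016, Mar 14 2016

Intervals are 8, 10, 12, 14, 16, 18 days — an arithmetic progression with common difference 2.
Next gap: 20 days. Jan 8 2016 + 20 days = Jan 28 2016.
Next gap: 22 days. Jan 28 2016 + 22 days = Feb 19 2016.
Next gap: 24 days. Feb 19 2016 + 24 days = Mar 14 2016.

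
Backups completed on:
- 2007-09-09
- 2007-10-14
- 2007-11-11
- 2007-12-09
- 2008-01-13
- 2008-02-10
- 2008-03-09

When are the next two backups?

Gaps: 35, 28, 28, 35, 28, 28 days — a mix of 28 and 35. Every date is a Sunday.
Each is the 2nd Sunday of its month.
April 2008 — 2nd Sunday is 2008-04-13.
2nd Sunday of May 2008: 2008-05-11.

2008-04-13, 2008-05-11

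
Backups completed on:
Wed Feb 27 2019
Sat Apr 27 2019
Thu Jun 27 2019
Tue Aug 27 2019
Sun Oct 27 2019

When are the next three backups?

The day-of-month is always 27 (59, 61, 61, 61 days between events).
So this recurs on the 27th of every 2 months.
December 2019: Fri Dec 27 2019.
Next: February 2020 → Thu Feb 27 2020.
Next: April 2020 → Mon Apr 27 2020.

Fri Dec 27 2019, Thu Feb 27 2020, Mon Apr 27 2020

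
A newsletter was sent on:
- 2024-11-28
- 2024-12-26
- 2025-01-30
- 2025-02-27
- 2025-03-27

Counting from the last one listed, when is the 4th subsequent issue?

2025-07-31

These are Thursdays with 28, 35, 28, 28-day gaps.
Each is the final Thursday of its month — 2025-01-30 is past the 28th, so '4th Thursday' doesn't fit.
Last Thursday of April 2025: 2025-04-24.
May 2025 ends with Thursday 2025-05-29.
Last Thursday of June 2025: 2025-06-26.
Last Thursday of July 2025: 2025-07-31.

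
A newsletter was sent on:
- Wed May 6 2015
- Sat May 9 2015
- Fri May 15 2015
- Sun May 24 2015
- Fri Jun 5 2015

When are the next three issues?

Sat Jun 20 2015, Wed Jul 8 2015, Wed Jul 29 2015

Intervals are 3, 6, 9, 12 days — an arithmetic progression with common difference 3.
Next gap: 15 days. Fri Jun 5 2015 + 15 days = Sat Jun 20 2015.
Next gap: 18 days. Sat Jun 20 2015 + 18 days = Wed Jul 8 2015.
Next gap: 21 days. Wed Jul 8 2015 + 21 days = Wed Jul 29 2015.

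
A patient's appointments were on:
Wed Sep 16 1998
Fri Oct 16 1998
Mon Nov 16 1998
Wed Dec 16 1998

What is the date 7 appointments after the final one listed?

Fri Jul 16 1999

The day-of-month is always 16 (30, 31, 30 days between events).
So this recurs on the 16th of each month.
January 1999: Sat Jan 16 1999.
Next: February 1999 → Tue Feb 16 1999.
Next: March 1999 → Tue Mar 16 1999.
April 1999: Fri Apr 16 1999.
May 1999: Sun May 16 1999.
June 1999: Wed Jun 16 1999.
July 1999: Fri Jul 16 1999.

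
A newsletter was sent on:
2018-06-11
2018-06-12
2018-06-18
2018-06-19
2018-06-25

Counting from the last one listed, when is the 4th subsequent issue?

Every event lands on a Monday or Tuesday (gaps cycle 1, 6, 1, 6).
So the schedule is: every Monday and Tuesday.
Next Tuesday: 2018-06-26.
The following Monday is 2018-07-02.
The following Tuesday is 2018-07-03.
Next Monday: 2018-07-09.

2018-07-09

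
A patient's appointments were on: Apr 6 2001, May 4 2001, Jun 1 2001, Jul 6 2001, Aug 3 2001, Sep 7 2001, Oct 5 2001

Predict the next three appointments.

Nov 2 2001, Dec 7 2001, Jan 4 2002

All dates are Fridays, 28, 28, 35, 28, 35, 28 days apart.
Specifically, the 1st Friday of each month.
1st Friday of November 2001: Nov 2 2001.
1st Friday of December 2001: Dec 7 2001.
January 2002 — 1st Friday is Jan 4 2002.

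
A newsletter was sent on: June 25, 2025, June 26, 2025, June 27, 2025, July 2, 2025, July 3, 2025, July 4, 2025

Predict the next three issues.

July 9, 2025; July 10, 2025; July 11, 2025

Every event lands on a Wednesday or Thursday or Friday (gaps cycle 1, 1, 5, 1, 1).
So the schedule is: every Wednesday, Thursday and Friday.
Next Wednesday: July 9, 2025.
The following Thursday is July 10, 2025.
Next Friday: July 11, 2025.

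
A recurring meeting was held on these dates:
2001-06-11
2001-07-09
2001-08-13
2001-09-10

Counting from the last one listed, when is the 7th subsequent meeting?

All dates are Mondays, 28, 35, 28 days apart.
Specifically, the 2nd Monday of each month.
October 2001 — 2nd Monday is 2001-10-08.
November 2001 — 2nd Monday is 2001-11-12.
December 2001 — 2nd Monday is 2001-12-10.
2nd Monday of January 2002: 2002-01-14.
2nd Monday of February 2002: 2002-02-11.
March 2002 — 2nd Monday is 2002-03-11.
2nd Monday of April 2002: 2002-04-08.

2002-04-08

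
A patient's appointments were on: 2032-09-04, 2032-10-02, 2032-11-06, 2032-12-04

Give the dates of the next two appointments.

2033-01-01, 2033-02-05

All dates are Saturdays, 28, 35, 28 days apart.
Specifically, the 1st Saturday of each month.
1st Saturday of January 2033: 2033-01-01.
February 2033 — 1st Saturday is 2033-02-05.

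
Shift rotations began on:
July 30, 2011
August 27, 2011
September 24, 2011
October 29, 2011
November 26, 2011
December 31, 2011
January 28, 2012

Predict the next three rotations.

All Saturdays; the gaps (28, 28, 35, 28, 35, 28) vary with month length.
This is the last Saturday of each month.
Last Saturday of February 2012: February 25, 2012.
Last Saturday of March 2012: March 31, 2012.
Last Saturday of April 2012: April 28, 2012.

February 25, 2012; March 31, 2012; April 28, 2012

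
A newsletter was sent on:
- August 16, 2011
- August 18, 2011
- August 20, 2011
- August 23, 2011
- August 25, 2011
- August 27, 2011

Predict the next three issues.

August 30, 2011; September 1, 2011; September 3, 2011

The gap pattern 2, 2, 3, 2, 2 repeats every 3 events.
These are the Tuesdays, Thursdays and Saturdays of each week.
Next Tuesday: August 30, 2011.
The following Thursday is September 1, 2011.
The following Saturday is September 3, 2011.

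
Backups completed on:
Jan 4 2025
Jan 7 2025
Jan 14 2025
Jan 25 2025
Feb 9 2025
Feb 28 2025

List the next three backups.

Mar 23 2025, Apr 19 2025, May 20 2025

Gaps: 3, 7, 11, 15, 19 days — each gap is 4 larger than the previous one.
Next gap: 23 days. Feb 28 2025 + 23 days = Mar 23 2025.
Next gap: 27 days. Mar 23 2025 + 27 days = Apr 19 2025.
Next gap: 31 days. Apr 19 2025 + 31 days = May 20 2025.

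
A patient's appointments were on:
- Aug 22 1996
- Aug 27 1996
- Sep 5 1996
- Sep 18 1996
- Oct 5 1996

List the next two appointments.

Oct 26 1996, Nov 20 1996

Intervals are 5, 9, 13, 17 days — an arithmetic progression with common difference 4.
Next gap: 21 days. Oct 5 1996 + 21 days = Oct 26 1996.
Next gap: 25 days. Oct 26 1996 + 25 days = Nov 20 1996.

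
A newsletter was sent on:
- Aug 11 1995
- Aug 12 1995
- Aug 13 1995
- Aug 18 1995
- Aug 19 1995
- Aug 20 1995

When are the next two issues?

Gaps: 1, 1, 5, 1, 1 days — not constant, but cyclic with period 3.
The events fall on every Friday, Saturday and Sunday.
The following Friday is Aug 25 1995.
The following Saturday is Aug 26 1995.

Aug 25 1995, Aug 26 1995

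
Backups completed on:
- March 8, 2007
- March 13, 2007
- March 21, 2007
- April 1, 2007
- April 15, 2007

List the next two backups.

May 2, 2007; May 22, 2007

Gaps: 5, 8, 11, 14 days — each gap is 3 larger than the previous one.
Next gap: 17 days. April 15, 2007 + 17 days = May 2, 2007.
Next gap: 20 days. May 2, 2007 + 20 days = May 22, 2007.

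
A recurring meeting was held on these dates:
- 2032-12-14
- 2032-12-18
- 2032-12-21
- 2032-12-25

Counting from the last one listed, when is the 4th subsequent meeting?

Every event lands on a Tuesday or Saturday (gaps cycle 4, 3, 4).
So the schedule is: every Tuesday and Saturday.
The following Tuesday is 2032-12-28.
The following Saturday is 2033-01-01.
The following Tuesday is 2033-01-04.
Next Saturday: 2033-01-08.

2033-01-08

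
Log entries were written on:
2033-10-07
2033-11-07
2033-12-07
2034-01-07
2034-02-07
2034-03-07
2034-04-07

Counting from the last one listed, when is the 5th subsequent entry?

The day-of-month is always 7 (31, 30, 31, 31, 28, 31 days between events).
So this recurs on the 7th of each month.
Next: May 2034 → 2034-05-07.
Next: June 2034 → 2034-06-07.
July 2034: 2034-07-07.
August 2034: 2034-08-07.
September 2034: 2034-09-07.

2034-09-07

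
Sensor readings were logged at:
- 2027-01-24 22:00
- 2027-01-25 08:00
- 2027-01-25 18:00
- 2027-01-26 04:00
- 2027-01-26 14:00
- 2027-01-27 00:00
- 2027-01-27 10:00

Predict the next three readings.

Spacing: 10, 10, 10, 10, 10, 10 h — constant 10 h.
2027-01-27 10:00 + 10 h = 2027-01-27 20:00.
2027-01-27 20:00 + 10 h = 2027-01-28 06:00.
2027-01-28 06:00 + 10 h = 2027-01-28 16:00.

2027-01-27 20:00, 2027-01-28 06:00, 2027-01-28 16:00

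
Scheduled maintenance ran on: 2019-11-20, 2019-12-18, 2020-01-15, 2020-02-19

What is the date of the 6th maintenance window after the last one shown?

2020-08-19

Gaps: 28, 28, 35 days — a mix of 28 and 35. Every date is a Wednesday.
Each is the 3rd Wednesday of its month.
3rd Wednesday of March 2020: 2020-03-18.
April 2020 — 3rd Wednesday is 2020-04-15.
3rd Wednesday of May 2020: 2020-05-20.
3rd Wednesday of June 2020: 2020-06-17.
3rd Wednesday of July 2020: 2020-07-15.
3rd Wednesday of August 2020: 2020-08-19.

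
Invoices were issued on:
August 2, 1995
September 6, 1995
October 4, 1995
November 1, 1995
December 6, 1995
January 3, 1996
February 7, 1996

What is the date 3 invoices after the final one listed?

Gaps: 35, 28, 28, 35, 28, 35 days — a mix of 28 and 35. Every date is a Wednesday.
Each is the 1st Wednesday of its month.
1st Wednesday of March 1996: March 6, 1996.
April 1996 — 1st Wednesday is April 3, 1996.
1st Wednesday of May 1996: May 1, 1996.

May 1, 1996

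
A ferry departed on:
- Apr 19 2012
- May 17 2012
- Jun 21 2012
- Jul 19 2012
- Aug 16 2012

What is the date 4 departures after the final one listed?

Dec 20 2012

These are Thursdays at 28- or 35-day spacing (28, 35, 28, 28).
The pattern: 3rd Thursday of the month.
September 2012 — 3rd Thursday is Sep 20 2012.
October 2012 — 3rd Thursday is Oct 18 2012.
3rd Thursday of November 2012: Nov 15 2012.
3rd Thursday of December 2012: Dec 20 2012.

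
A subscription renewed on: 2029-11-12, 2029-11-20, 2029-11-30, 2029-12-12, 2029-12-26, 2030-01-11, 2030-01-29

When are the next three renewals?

2030-02-18, 2030-03-12, 2030-04-05

Intervals are 8, 10, 12, 14, 16, 18 days — an arithmetic progression with common difference 2.
Next gap: 20 days. 2030-01-29 + 20 days = 2030-02-18.
Next gap: 22 days. 2030-02-18 + 22 days = 2030-03-12.
Next gap: 24 days. 2030-03-12 + 24 days = 2030-04-05.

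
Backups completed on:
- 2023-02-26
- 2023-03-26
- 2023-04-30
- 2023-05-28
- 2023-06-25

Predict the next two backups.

2023-07-30, 2023-08-27

These are Sundays with 28, 35, 28, 28-day gaps.
Each is the final Sunday of its month — 2023-04-30 is past the 28th, so '4th Sunday' doesn't fit.
Last Sunday of July 2023: 2023-07-30.
August 2023 ends with Sunday 2023-08-27.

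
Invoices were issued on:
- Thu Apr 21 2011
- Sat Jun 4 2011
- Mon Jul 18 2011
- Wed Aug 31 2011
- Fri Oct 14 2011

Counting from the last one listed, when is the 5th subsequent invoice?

Mon May 21 2012

Gaps between consecutive events: 44, 44, 44, 44 days — a constant 44-day interval.
Fri Oct 14 2011 + 44 days = Sun Nov 27 2011.
Sun Nov 27 2011 + 44 days = Tue Jan 10 2012.
Tue Jan 10 2012 + 44 days = Thu Feb 23 2012.
Thu Feb 23 2012 + 44 days = Sat Apr 7 2012.
Sat Apr 7 2012 + 44 days = Mon May 21 2012.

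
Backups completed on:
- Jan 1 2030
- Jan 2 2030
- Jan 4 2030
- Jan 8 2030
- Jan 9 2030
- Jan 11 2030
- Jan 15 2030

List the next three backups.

Jan 16 2030, Jan 18 2030, Jan 22 2030

Gaps: 1, 2, 4, 1, 2, 4 days — not constant, but cyclic with period 3.
The events fall on every Tuesday, Wednesday and Friday.
Next Wednesday: Jan 16 2030.
The following Friday is Jan 18 2030.
The following Tuesday is Jan 22 2030.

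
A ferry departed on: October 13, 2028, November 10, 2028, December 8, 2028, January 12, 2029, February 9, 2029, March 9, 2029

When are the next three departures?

All dates are Fridays, 28, 28, 35, 28, 28 days apart.
Specifically, the 2nd Friday of each month.
2nd Friday of April 2029: April 13, 2029.
2nd Friday of May 2029: May 11, 2029.
June 2029 — 2nd Friday is June 8, 2029.

April 13, 2029; May 11, 2029; June 8, 2029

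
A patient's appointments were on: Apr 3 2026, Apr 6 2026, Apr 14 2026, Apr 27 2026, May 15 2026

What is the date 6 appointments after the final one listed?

Dec 14 2026

The spacing grows by 5 each time: 3, 8, 13, 18 days.
Next gap: 23 days. May 15 2026 + 23 days = Jun 7 2026.
Next gap: 28 days. Jun 7 2026 + 28 days = Jul 5 2026.
Next gap: 33 days. Jul 5 2026 + 33 days = Aug 7 2026.
Next gap: 38 days. Aug 7 2026 + 38 days = Sep 14 2026.
Next gap: 43 days. Sep 14 2026 + 43 days = Oct 27 2026.
Next gap: 48 days. Oct 27 2026 + 48 days = Dec 14 2026.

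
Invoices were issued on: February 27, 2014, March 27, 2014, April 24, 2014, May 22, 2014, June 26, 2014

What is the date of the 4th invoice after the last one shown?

All dates are Thursdays, 28, 28, 28, 35 days apart.
Specifically, the 4th Thursday of each month.
July 2014 — 4th Thursday is July 24, 2014.
August 2014 — 4th Thursday is August 28, 2014.
4th Thursday of September 2014: September 25, 2014.
October 2014 — 4th Thursday is October 23, 2014.

October 23, 2014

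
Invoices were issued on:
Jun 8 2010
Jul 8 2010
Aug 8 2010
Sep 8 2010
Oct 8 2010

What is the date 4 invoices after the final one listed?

The day-of-month is always 8 (30, 31, 31, 30 days between events).
So this recurs on the 8th of each month.
Next: November 2010 → Nov 8 2010.
December 2010: Dec 8 2010.
January 2011: Jan 8 2011.
Next: February 2011 → Feb 8 2011.

Feb 8 2011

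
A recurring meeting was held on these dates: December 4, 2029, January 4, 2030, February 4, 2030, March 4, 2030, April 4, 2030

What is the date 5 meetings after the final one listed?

September 4, 2030

The day-of-month is always 4 (31, 31, 28, 31 days between events).
So this recurs on the 4th of each month.
May 2030: May 4, 2030.
June 2030: June 4, 2030.
July 2030: July 4, 2030.
Next: August 2030 → August 4, 2030.
September 2030: September 4, 2030.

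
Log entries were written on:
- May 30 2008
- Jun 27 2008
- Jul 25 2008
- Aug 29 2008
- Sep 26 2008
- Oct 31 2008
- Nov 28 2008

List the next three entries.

These are Fridays with 28, 28, 35, 28, 35, 28-day gaps.
Each is the final Friday of its month — May 30 2008 is past the 28th, so '4th Friday' doesn't fit.
December 2008 ends with Friday Dec 26 2008.
January 2009 ends with Friday Jan 30 2009.
Last Friday of February 2009: Feb 27 2009.

Dec 26 2008, Jan 30 2009, Feb 27 2009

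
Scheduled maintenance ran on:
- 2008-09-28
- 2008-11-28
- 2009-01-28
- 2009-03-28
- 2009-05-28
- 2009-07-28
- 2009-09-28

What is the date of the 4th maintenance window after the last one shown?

Each date is the 28th; the gaps (61, 61, 59, 61, 61, 62) track the month lengths.
The rule is the 28th of every 2 months.
Next: November 2009 → 2009-11-28.
January 2010: 2010-01-28.
March 2010: 2010-03-28.
Next: May 2010 → 2010-05-28.

2010-05-28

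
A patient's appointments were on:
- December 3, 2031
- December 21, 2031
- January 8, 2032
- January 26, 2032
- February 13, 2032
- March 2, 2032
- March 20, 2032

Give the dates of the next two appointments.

Gaps between consecutive events: 18, 18, 18, 18, 18, 18 days — a constant 18-day interval.
March 20, 2032 + 18 days = April 7, 2032.
April 7, 2032 + 18 days = April 25, 2032.

April 7, 2032; April 25, 2032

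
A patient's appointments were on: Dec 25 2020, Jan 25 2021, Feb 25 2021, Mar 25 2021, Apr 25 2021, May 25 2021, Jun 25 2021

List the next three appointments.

Jul 25 2021, Aug 25 2021, Sep 25 2021

Each date is the 25th; the gaps (31, 31, 28, 31, 30, 31) track the month lengths.
The rule is the 25th of each month.
July 2021: Jul 25 2021.
Next: August 2021 → Aug 25 2021.
Next: September 2021 → Sep 25 2021.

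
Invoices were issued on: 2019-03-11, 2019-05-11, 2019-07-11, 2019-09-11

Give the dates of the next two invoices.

Each date is the 11th; the gaps (61, 61, 62) track the month lengths.
The rule is the 11th of every 2 months.
November 2019: 2019-11-11.
January 2020: 2020-01-11.

2019-11-11, 2020-01-11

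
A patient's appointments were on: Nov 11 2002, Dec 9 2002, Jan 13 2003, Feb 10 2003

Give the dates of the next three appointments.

Mar 10 2003, Apr 14 2003, May 12 2003

All dates are Mondays, 28, 35, 28 days apart.
Specifically, the 2nd Monday of each month.
March 2003 — 2nd Monday is Mar 10 2003.
April 2003 — 2nd Monday is Apr 14 2003.
May 2003 — 2nd Monday is May 12 2003.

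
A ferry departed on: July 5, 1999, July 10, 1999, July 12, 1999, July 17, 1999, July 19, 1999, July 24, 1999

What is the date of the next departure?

The gap pattern 5, 2, 5, 2, 5 repeats every 2 events.
These are the Mondays and Saturdays of each week.
Next Monday: July 26, 1999.

July 26, 1999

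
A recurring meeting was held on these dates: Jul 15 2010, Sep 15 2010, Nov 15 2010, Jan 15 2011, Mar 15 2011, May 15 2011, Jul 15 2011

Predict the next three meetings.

Sep 15 2011, Nov 15 2011, Jan 15 2012

The day-of-month is always 15 (62, 61, 61, 59, 61, 61 days between events).
So this recurs on the 15th of every 2 months.
September 2011: Sep 15 2011.
November 2011: Nov 15 2011.
January 2012: Jan 15 2012.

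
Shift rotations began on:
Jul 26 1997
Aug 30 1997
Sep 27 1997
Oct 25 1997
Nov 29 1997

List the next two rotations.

Every date is a Saturday; gaps 35, 28, 28, 35 days.
Each is the last Saturday of its month (at least one falls on the 29th or later, ruling out '4th Saturday').
Last Saturday of December 1997: Dec 27 1997.
January 1998 ends with Saturday Jan 31 1998.

Dec 27 1997, Jan 31 1998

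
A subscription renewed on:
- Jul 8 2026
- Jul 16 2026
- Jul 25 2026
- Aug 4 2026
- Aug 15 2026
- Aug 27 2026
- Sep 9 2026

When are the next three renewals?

Sep 23 2026, Oct 8 2026, Oct 24 2026

Gaps: 8, 9, 10, 11, 12, 13 days — each gap is 1 larger than the previous one.
Next gap: 14 days. Sep 9 2026 + 14 days = Sep 23 2026.
Next gap: 15 days. Sep 23 2026 + 15 days = Oct 8 2026.
Next gap: 16 days. Oct 8 2026 + 16 days = Oct 24 2026.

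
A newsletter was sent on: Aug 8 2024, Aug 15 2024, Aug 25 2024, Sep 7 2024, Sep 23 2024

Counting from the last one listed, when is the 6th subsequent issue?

The spacing grows by 3 each time: 7, 10, 13, 16 days.
Next gap: 19 days. Sep 23 2024 + 19 days = Oct 12 2024.
Next gap: 22 days. Oct 12 2024 + 22 days = Nov 3 2024.
Next gap: 25 days. Nov 3 2024 + 25 days = Nov 28 2024.
Next gap: 28 days. Nov 28 2024 + 28 days = Dec 26 2024.
Next gap: 31 days. Dec 26 2024 + 31 days = Jan 26 2025.
Next gap: 34 days. Jan 26 2025 + 34 days = Mar 1 2025.

Mar 1 2025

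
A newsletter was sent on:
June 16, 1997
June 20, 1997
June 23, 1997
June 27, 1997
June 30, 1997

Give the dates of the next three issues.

July 4, 1997; July 7, 1997; July 11, 1997

The gap pattern 4, 3, 4, 3 repeats every 2 events.
These are the Mondays and Fridays of each week.
Next Friday: July 4, 1997.
The following Monday is July 7, 1997.
The following Friday is July 11, 1997.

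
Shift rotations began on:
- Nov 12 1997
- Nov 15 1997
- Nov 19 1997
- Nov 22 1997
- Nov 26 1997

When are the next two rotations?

Nov 29 1997, Dec 3 1997

The gap pattern 3, 4, 3, 4 repeats every 2 events.
These are the Wednesdays and Saturdays of each week.
The following Saturday is Nov 29 1997.
The following Wednesday is Dec 3 1997.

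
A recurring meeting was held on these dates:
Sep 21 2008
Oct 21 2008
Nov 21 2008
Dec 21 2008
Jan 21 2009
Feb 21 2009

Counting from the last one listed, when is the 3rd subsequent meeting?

Each date is the 21st; the gaps (30, 31, 30, 31, 31) track the month lengths.
The rule is the 21st of each month.
March 2009: Mar 21 2009.
Next: April 2009 → Apr 21 2009.
May 2009: May 21 2009.

May 21 2009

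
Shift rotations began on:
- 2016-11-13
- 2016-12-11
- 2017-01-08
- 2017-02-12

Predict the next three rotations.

Gaps: 28, 28, 35 days — a mix of 28 and 35. Every date is a Sunday.
Each is the 2nd Sunday of its month.
March 2017 — 2nd Sunday is 2017-03-12.
2nd Sunday of April 2017: 2017-04-09.
May 2017 — 2nd Sunday is 2017-05-14.

2017-03-12, 2017-04-09, 2017-05-14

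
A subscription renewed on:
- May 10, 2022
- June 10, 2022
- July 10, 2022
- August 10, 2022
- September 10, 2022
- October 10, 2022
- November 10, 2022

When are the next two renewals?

December 10, 2022; January 10, 2023

Gaps: 31, 30, 31, 31, 30, 31 days — not constant. Every event is on the 10th of the month.
Pattern: the 10th of each month.
Next: December 2022 → December 10, 2022.
January 2023: January 10, 2023.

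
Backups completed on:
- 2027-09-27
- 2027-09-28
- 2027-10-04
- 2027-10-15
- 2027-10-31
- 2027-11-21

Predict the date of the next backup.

2027-12-17

Gaps: 1, 6, 11, 16, 21 days — each gap is 5 larger than the previous one.
Next gap: 26 days. 2027-11-21 + 26 days = 2027-12-17.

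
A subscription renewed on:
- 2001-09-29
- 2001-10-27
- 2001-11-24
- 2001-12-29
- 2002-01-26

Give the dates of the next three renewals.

2002-02-23, 2002-03-30, 2002-04-27

Every date is a Saturday; gaps 28, 28, 35, 28 days.
Each is the last Saturday of its month (at least one falls on the 29th or later, ruling out '4th Saturday').
February 2002 ends with Saturday 2002-02-23.
Last Saturday of March 2002: 2002-03-30.
April 2002 ends with Saturday 2002-04-27.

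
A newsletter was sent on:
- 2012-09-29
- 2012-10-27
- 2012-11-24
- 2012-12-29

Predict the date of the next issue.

All Saturdays; the gaps (28, 28, 35) vary with month length.
This is the last Saturday of each month.
Last Saturday of January 2013: 2013-01-26.

2013-01-26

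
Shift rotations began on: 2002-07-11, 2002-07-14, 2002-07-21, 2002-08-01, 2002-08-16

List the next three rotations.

2002-09-04, 2002-09-27, 2002-10-24

Gaps: 3, 7, 11, 15 days — each gap is 4 larger than the previous one.
Next gap: 19 days. 2002-08-16 + 19 days = 2002-09-04.
Next gap: 23 days. 2002-09-04 + 23 days = 2002-09-27.
Next gap: 27 days. 2002-09-27 + 27 days = 2002-10-24.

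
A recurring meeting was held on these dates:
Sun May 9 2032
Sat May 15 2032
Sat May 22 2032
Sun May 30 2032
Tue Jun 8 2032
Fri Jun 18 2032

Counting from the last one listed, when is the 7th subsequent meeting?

Fri Sep 24 2032

Gaps: 6, 7, 8, 9, 10 days — each gap is 1 larger than the previous one.
Next gap: 11 days. Fri Jun 18 2032 + 11 days = Tue Jun 29 2032.
Next gap: 12 days. Tue Jun 29 2032 + 12 days = Sun Jul 11 2032.
Next gap: 13 days. Sun Jul 11 2032 + 13 days = Sat Jul 24 2032.
Next gap: 14 days. Sat Jul 24 2032 + 14 days = Sat Aug 7 2032.
Next gap: 15 days. Sat Aug 7 2032 + 15 days = Sun Aug 22 2032.
Next gap: 16 days. Sun Aug 22 2032 + 16 days = Tue Sep 7 2032.
Next gap: 17 days. Tue Sep 7 2032 + 17 days = Fri Sep 24 2032.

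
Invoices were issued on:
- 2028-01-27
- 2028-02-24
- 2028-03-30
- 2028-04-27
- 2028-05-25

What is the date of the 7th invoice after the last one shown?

Every date is a Thursday; gaps 28, 35, 28, 28 days.
Each is the last Thursday of its month (at least one falls on the 29th or later, ruling out '4th Thursday').
June 2028 ends with Thursday 2028-06-29.
Last Thursday of July 2028: 2028-07-27.
Last Thursday of August 2028: 2028-08-31.
September 2028 ends with Thursday 2028-09-28.
October 2028 ends with Thursday 2028-10-26.
November 2028 ends with Thursday 2028-11-30.
December 2028 ends with Thursday 2028-12-28.

2028-12-28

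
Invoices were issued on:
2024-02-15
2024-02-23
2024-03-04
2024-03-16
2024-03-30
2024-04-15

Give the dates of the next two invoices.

Intervals are 8, 10, 12, 14, 16 days — an arithmetic progression with common difference 2.
Next gap: 18 days. 2024-04-15 + 18 days = 2024-05-03.
Next gap: 20 days. 2024-05-03 + 20 days = 2024-05-23.

2024-05-03, 2024-05-23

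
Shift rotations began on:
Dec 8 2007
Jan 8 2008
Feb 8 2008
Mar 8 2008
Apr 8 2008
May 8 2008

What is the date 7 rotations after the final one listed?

The day-of-month is always 8 (31, 31, 29, 31, 30 days between events).
So this recurs on the 8th of each month.
Next: June 2008 → Jun 8 2008.
July 2008: Jul 8 2008.
August 2008: Aug 8 2008.
September 2008: Sep 8 2008.
October 2008: Oct 8 2008.
Next: November 2008 → Nov 8 2008.
December 2008: Dec 8 2008.

Dec 8 2008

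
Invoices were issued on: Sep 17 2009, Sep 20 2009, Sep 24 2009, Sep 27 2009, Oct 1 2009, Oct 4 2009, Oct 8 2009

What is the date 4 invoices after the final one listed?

Every event lands on a Thursday or Sunday (gaps cycle 3, 4, 3, 4, 3, 4).
So the schedule is: every Thursday and Sunday.
The following Sunday is Oct 11 2009.
The following Thursday is Oct 15 2009.
Next Sunday: Oct 18 2009.
The following Thursday is Oct 22 2009.

Oct 22 2009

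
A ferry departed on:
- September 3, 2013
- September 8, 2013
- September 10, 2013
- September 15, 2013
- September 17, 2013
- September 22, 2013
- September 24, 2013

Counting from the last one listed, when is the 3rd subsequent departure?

October 6, 2013

Gaps: 5, 2, 5, 2, 5, 2 days — not constant, but cyclic with period 2.
The events fall on every Tuesday and Sunday.
The following Sunday is September 29, 2013.
Next Tuesday: October 1, 2013.
The following Sunday is October 6, 2013.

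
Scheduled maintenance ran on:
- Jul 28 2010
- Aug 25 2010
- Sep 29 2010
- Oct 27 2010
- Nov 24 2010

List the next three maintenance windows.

Dec 29 2010, Jan 26 2011, Feb 23 2011

These are Wednesdays with 28, 35, 28, 28-day gaps.
Each is the final Wednesday of its month — Sep 29 2010 is past the 28th, so '4th Wednesday' doesn't fit.
December 2010 ends with Wednesday Dec 29 2010.
Last Wednesday of January 2011: Jan 26 2011.
Last Wednesday of February 2011: Feb 23 2011.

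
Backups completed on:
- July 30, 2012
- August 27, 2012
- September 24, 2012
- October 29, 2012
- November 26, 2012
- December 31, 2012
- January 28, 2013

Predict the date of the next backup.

February 25, 2013

These are Mondays with 28, 28, 35, 28, 35, 28-day gaps.
Each is the final Monday of its month — July 30, 2012 is past the 28th, so '4th Monday' doesn't fit.
Last Monday of February 2013: February 25, 2013.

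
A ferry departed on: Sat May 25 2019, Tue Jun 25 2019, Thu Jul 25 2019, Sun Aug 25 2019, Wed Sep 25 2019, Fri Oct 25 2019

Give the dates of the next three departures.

Gaps: 31, 30, 31, 31, 30 days — not constant. Every event is on the 25th of the month.
Pattern: the 25th of each month.
November 2019: Mon Nov 25 2019.
December 2019: Wed Dec 25 2019.
Next: January 2020 → Sat Jan 25 2020.

Mon Nov 25 2019, Wed Dec 25 2019, Sat Jan 25 2020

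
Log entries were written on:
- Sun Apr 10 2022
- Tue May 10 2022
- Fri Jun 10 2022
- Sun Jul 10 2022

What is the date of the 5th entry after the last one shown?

The day-of-month is always 10 (30, 31, 30 days between events).
So this recurs on the 10th of each month.
August 2022: Wed Aug 10 2022.
Next: September 2022 → Sat Sep 10 2022.
October 2022: Mon Oct 10 2022.
Next: November 2022 → Thu Nov 10 2022.
Next: December 2022 → Sat Dec 10 2022.

Sat Dec 10 2022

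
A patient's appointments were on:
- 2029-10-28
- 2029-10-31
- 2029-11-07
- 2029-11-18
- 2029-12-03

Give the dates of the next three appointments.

The spacing grows by 4 each time: 3, 7, 11, 15 days.
Next gap: 19 days. 2029-12-03 + 19 days = 2029-12-22.
Next gap: 23 days. 2029-12-22 + 23 days = 2030-01-14.
Next gap: 27 days. 2030-01-14 + 27 days = 2030-02-10.

2029-12-22, 2030-01-14, 2030-02-10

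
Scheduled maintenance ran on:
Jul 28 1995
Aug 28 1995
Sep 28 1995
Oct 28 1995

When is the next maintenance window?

Nov 28 1995

Gaps: 31, 31, 30 days — not constant. Every event is on the 28th of the month.
Pattern: the 28th of each month.
November 1995: Nov 28 1995.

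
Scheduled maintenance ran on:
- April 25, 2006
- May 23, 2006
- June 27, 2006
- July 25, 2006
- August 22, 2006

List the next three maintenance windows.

Gaps: 28, 35, 28, 28 days — a mix of 28 and 35. Every date is a Tuesday.
Each is the 4th Tuesday of its month.
September 2006 — 4th Tuesday is September 26, 2006.
October 2006 — 4th Tuesday is October 24, 2006.
November 2006 — 4th Tuesday is November 28, 2006.

September 26, 2006; October 24, 2006; November 28, 2006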